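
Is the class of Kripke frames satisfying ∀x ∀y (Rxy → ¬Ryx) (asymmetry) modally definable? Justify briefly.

Modal frame validity is preserved under surjective bounded morphisms.
The 4-cycle (worlds 0,1,2,3 with 0→1→2→3→0) is asymmetric. Mapping every world to a single reflexive point • is a surjective bounded morphism, and the reflexive point is not asymmetric (R•• but asymmetry requires ¬R••).
Hence asymmetry is not modally definable.

Not modally definable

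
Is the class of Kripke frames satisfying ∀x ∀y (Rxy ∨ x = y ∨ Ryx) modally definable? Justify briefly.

If a class were modally definable it would be closed under disjoint unions (Goldblatt–Thomason).
Take 3 disjoint single-world reflexive frames: each is trivially connected, but their disjoint union has 3 worlds with no edge between distinct components, so it is not connected.
Hence connectedness of R is not modally definable.

No — not modally definable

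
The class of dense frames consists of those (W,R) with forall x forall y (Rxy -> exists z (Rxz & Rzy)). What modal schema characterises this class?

□□p → □p

A defining formula is □□p → □p (the C4 axiom).
Suppose □□p→□p is valid. Take Rxy and set V(p)={w : xR²w}. Then □□p at x, so □p at x, so p at y, i.e. ∃z(Rxz∧Rzy).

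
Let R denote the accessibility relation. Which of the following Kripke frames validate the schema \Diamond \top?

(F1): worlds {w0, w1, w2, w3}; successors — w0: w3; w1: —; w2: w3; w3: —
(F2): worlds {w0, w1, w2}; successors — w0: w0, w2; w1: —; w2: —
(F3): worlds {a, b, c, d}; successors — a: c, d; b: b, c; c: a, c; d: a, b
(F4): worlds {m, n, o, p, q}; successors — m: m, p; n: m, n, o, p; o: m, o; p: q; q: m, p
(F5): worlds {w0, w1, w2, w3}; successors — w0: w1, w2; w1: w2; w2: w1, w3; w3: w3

This is the axiom for seriality; its first-order frame correspondent is \forall x \exists y Rxy.
(F1): fails — world w1 has no successor.
(F2): fails — world w1 has no successor.
(F3): satisfies the condition.
(F4): satisfies the condition.
(F5): satisfies the condition.

(F3), (F4), (F5)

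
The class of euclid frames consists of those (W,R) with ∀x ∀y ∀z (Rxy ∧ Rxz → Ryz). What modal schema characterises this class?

◇q → □◇q

The condition is the Euclidean property. The 5 schema ◇q → □◇q defines it.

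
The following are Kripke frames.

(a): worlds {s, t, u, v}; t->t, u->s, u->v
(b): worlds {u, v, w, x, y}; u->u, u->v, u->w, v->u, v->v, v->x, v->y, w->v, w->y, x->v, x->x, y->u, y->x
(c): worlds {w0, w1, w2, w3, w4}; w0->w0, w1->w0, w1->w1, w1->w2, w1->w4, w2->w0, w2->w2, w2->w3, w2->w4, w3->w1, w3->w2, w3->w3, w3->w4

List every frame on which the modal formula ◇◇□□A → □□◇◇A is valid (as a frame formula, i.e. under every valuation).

Frame correspondent (Sahlqvist): ∀x ∀y ∀z ((xR²y ∧ xR²z) → ∃w (yR²w ∧ zR²w)) — i.e. a generalized confluence (Geach) condition.
(a): ✓.
(b): ✓.
(c): fails — w1R²w0, w1R²w4 but no w with w0R²w and w4R²w.

(a), (b)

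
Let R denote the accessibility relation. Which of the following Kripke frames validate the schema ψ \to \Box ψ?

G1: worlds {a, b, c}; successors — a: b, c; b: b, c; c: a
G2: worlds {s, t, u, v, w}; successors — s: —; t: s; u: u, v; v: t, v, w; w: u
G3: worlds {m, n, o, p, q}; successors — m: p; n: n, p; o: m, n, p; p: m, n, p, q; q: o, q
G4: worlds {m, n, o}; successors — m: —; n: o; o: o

none

This is the axiom for a generalized confluence (Geach) condition; its first-order frame correspondent is \forall x \forall z (xRz \to \exists w (x = w \wedge z = w)).
G1: fails — aRb but a ≠ b.
G2: fails — tRs but t ≠ s.
G3: fails — mRp but m ≠ p.
G4: fails — nRo but n ≠ o.
Valid on no frame.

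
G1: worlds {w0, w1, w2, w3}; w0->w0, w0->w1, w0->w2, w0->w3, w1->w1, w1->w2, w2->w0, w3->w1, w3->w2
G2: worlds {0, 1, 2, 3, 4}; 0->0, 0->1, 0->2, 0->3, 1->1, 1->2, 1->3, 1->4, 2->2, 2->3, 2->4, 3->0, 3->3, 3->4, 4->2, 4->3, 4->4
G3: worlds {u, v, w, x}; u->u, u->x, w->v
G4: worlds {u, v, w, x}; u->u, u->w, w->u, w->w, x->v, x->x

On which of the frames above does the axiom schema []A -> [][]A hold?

The schema corresponds to transitivity: forall x forall y forall z (Rxy & Ryz -> Rxz).
G1: fails — Rw1w2 and Rw2w0 but not Rw1w0.
G2: fails — R34 and R42 but not R32.
G3: satisfies the condition.
G4: satisfies the condition.

G3, G4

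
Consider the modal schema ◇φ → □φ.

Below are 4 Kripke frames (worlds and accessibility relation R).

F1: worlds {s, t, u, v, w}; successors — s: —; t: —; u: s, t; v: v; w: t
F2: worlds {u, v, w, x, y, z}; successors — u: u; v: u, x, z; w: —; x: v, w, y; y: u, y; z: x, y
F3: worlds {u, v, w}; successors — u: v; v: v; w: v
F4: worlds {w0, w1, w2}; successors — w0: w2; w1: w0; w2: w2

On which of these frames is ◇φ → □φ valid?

This is the axiom for partial functionality; its first-order frame correspondent is ∀x ∀y ∀z (Rxy ∧ Rxz → y = z).
F1: fails — u sees both s and t.
F2: fails — v sees both u and x.
F3: condition met.
F4: condition met.
Valid on: F3, F4.

F3, F4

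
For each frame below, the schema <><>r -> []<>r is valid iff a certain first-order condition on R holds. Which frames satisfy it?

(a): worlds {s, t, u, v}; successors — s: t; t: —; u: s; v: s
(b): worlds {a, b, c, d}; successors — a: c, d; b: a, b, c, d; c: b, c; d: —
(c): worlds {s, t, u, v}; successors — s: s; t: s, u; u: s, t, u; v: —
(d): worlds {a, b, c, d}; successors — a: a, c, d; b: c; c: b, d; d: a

The schema corresponds to a generalized confluence (Geach) condition: forall x forall y forall z ((x R^2 y & xRz) -> exists w (y = w & zRw)).
(a): condition met.
(b): fails — aR²b, aRd but no w with b=w and dRw.
(c): fails — tR²t, tRs but no w with t=w and sRw.
(d): fails — aR²a, aRc but no w with a=w and cRw.
Valid on: (a).

(a)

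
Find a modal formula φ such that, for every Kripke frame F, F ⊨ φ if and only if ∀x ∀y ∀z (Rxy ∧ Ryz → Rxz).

This is transitivity; the standard corresponding axiom is 4: □r → □□r.
Suppose □r→□□r is valid. Take Rxy, Ryz and set V(r)={w : Rxw}. Then □r at x, so □□r at x, so □r at y, so r at z, i.e. Rxz.

□r → □□r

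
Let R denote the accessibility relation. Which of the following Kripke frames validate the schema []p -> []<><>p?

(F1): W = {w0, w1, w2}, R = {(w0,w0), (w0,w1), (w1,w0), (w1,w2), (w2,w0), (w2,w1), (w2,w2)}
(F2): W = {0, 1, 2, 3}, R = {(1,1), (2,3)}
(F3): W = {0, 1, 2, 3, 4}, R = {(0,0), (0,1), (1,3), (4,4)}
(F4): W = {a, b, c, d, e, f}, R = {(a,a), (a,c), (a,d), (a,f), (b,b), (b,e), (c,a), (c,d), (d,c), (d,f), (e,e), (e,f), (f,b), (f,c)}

(F1)

This is the axiom for a generalized confluence (Geach) condition; its first-order frame correspondent is forall x forall z (xRz -> exists w (xRw & z R^2 w)).
(F1): satisfies the condition.
(F2): fails — 2R3 but no w with 2Rw and 3R²w.
(F3): fails — 0R1 but no w with 0Rw and 1R²w.
(F4): fails — dRf but no w with dRw and fR²w.
Valid on: (F1).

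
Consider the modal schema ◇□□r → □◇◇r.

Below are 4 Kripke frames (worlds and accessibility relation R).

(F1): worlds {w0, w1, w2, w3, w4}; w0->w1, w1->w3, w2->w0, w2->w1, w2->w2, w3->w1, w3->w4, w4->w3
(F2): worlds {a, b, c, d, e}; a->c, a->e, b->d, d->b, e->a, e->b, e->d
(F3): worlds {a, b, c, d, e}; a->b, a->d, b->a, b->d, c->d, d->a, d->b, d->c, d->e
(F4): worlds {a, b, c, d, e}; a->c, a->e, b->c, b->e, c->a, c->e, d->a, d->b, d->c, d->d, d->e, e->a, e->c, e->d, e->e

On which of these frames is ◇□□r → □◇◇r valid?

This is the axiom for a generalized confluence (Geach) condition; its first-order frame correspondent is ∀x ∀y ∀z ((xRy ∧ xRz) → ∃w (yR²w ∧ zR²w)).
(F1): fails — w2Rw0, w2Rw1 but no w with w0R²w and w1R²w.
(F2): fails — aRc, aRc but no w with cR²w and cR²w.
(F3): fails — dRa, dRe but no w with aR²w and eR²w.
(F4): condition met.
Valid on: (F4).

(F4)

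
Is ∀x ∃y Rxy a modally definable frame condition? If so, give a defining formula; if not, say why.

Yes, by □q → ◇q

The condition is seriality. A defining modal formula is □q → ◇q.
Suppose □q→◇q is valid. At any x set V(q)=W. Then □q at x, so ◇q at x, so x has a successor.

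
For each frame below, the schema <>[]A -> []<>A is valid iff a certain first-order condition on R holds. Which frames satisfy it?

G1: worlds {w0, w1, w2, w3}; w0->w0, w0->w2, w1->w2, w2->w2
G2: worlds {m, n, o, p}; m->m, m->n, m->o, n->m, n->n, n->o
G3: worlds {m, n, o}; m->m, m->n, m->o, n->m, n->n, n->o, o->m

G1, G3

This is the axiom for convergence; its first-order frame correspondent is forall x forall y forall z (Rxy & Rxz -> exists w (Ryw & Rzw)).
G1: satisfies the condition.
G2: fails — Rmo and Rmo but o and o have no common successor.
G3: satisfies the condition.
Valid on: G1, G3.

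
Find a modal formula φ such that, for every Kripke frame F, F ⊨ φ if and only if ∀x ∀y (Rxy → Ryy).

□(□ψ → ψ)

The condition is shift-reflexivity. The T□ schema □(□ψ → ψ) defines it.
Suppose □(□ψ→ψ) is valid. Take Rxy and set V(ψ)={w : Ryw}. Then at y, □ψ holds; since □(□ψ→ψ) at x, □ψ→ψ at y, so ψ at y, i.e. Ryy.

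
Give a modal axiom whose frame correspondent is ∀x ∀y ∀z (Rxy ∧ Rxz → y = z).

The condition is partial functionality. The CD schema ◇r → □r defines it.
Suppose ◇r→□r is valid. Take Rxy, Rxz and set V(r)={y}. Then ◇r at x, so □r at x, so r at z, i.e. z=y.

◇r → □r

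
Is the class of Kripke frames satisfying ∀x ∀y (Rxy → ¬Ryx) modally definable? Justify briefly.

Any modally definable frame class is closed under surjective bounded morphisms.
The 4-cycle (worlds s,t,u,v with s→t→u→v→s) is asymmetric. Mapping every world to a single reflexive point • is a surjective bounded morphism, and the reflexive point is not asymmetric (R•• but asymmetry requires ¬R••).
So no modal formula (or set of formulas) defines exactly the asymmetric frames.

Not modally definable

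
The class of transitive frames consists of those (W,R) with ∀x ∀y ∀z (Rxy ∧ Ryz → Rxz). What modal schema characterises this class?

□ψ → □□ψ

The condition is transitivity. The 4 schema □ψ → □□ψ defines it.
Suppose □ψ→□□ψ is valid. Take Rxy, Ryz and set V(ψ)={w : Rxw}. Then □ψ at x, so □□ψ at x, so □ψ at y, so ψ at z, i.e. Rxz.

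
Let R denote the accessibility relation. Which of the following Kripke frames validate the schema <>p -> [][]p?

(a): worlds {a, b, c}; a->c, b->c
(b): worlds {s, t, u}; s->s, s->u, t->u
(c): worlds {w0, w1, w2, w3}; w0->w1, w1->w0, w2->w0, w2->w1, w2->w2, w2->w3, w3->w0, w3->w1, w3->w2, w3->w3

The schema corresponds to a generalized confluence (Geach) condition: forall x forall y forall z ((xRy & x R^2 z) -> exists w (y = w & z = w)).
(a): ✓.
(b): fails — sRs, sR²u but s ≠ u.
(c): fails — w0Rw1, w0R²w0 but w1 ≠ w0.

(a)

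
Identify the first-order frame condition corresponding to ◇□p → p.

This is a form of the B axiom.
Its frame correspondent is symmetry — ∀x ∀y (Rxy → Ryx).

symmetry: ∀x ∀y (Rxy → Ryx)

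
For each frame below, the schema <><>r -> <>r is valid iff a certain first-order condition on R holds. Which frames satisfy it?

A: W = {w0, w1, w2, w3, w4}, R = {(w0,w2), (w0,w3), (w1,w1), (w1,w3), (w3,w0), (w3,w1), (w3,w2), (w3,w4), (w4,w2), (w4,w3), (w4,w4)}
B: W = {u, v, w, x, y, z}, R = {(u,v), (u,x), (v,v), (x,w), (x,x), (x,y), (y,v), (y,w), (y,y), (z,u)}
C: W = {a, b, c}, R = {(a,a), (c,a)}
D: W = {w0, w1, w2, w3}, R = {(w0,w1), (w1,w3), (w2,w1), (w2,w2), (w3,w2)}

C

The schema corresponds to transitivity: forall x forall y forall z (Rxy & Ryz -> Rxz).
A: fails — Rw3w1 and Rw1w3 but not Rw3w3.
B: fails — Rux and Rxw but not Ruw.
C: ✓.
D: fails — Rw3w2 and Rw2w1 but not Rw3w1.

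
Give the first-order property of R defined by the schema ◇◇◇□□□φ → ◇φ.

This is a Sahlqvist (Geach-type) schema ◇^3□^3φ → □^0◇^1φ.
First-order correspondent: ∀x ∀y (xR³y → ∃w (yR³w ∧ xRw)).

∀x ∀y (xR³y → ∃w (yR³w ∧ xRw))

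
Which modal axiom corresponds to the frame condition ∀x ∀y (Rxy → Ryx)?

The condition is symmetry. The B schema q → □◇q defines it.

q → □◇q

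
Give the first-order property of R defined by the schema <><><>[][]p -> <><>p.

forall x forall y (x R^3 y -> exists w (y R^2 w & x R^2 w))

This is a Sahlqvist (Geach-type) schema ◇^3□^2p → □^0◇^2p.
Minimal-valuation argument: fix x; take any y with xR^3y and any z with xR^0z. Set V(p) to the set of worlds R-reachable from y in exactly 2 steps. Then □^2p holds at y, so the antecedent holds at x; validity forces ◇^2p at z, giving a w with zR^2w and yR^2w.
First-order correspondent: forall x forall y (x R^3 y -> exists w (y R^2 w & x R^2 w)).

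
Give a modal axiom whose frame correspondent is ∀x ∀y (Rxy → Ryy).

□(□ψ → ψ)

A defining formula is □(□ψ → ψ) (the T□ axiom).
Suppose □(□ψ→ψ) is valid. Take Rxy and set V(ψ)={w : Ryw}. Then at y, □ψ holds; since □(□ψ→ψ) at x, □ψ→ψ at y, so ψ at y, i.e. Ryy.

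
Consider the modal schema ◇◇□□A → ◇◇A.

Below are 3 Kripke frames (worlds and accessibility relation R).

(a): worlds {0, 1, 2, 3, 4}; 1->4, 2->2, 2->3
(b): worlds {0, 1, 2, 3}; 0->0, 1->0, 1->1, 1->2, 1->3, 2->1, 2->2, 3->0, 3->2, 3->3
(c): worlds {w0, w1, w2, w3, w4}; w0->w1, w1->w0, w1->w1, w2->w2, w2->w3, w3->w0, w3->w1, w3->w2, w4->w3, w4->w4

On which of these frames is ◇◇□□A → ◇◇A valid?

(b), (c)

This is the axiom for a generalized confluence (Geach) condition; its first-order frame correspondent is ∀x ∀y (xR²y → ∃w (yR²w ∧ xR²w)).
(a): fails — 2R²3 but no w with 3R²w and 2R²w.
(b): ✓.
(c): ✓.
Valid on: (b), (c).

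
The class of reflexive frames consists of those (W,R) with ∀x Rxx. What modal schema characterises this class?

A defining formula is □p → p (the T axiom).

□p → p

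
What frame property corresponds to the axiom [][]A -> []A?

Density

Suppose □□A→□A is valid. Take Rxy and set V(A)={w : xR²w}. Then □□A at x, so □A at x, so A at y, i.e. ∃z(Rxz∧Rzy).
The converse is a direct semantic check.
So the correspondent is density.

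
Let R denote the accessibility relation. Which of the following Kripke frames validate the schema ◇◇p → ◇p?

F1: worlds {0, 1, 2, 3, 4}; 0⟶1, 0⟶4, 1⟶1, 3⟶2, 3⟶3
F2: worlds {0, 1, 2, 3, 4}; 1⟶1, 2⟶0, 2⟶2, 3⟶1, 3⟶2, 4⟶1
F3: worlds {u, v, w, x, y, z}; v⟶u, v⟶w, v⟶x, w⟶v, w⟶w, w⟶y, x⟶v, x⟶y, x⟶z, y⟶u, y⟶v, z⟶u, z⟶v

Frame correspondent (Sahlqvist): ∀x ∀y (xR²y → ∃w (y = w ∧ xRw)) — i.e. a generalized confluence (Geach) condition.
F1: holds.
F2: fails — 3R²0 but no w with 0=w and 3Rw.
F3: fails — vR²v but no t with v=t and vRt.

F1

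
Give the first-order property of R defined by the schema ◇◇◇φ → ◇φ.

∀x ∀y (xR³y → ∃w (y = w ∧ xRw))

This is a Sahlqvist (Geach-type) schema ◇^3□^0φ → □^0◇^1φ.
First-order correspondent: ∀x ∀y (xR³y → ∃w (y = w ∧ xRw)).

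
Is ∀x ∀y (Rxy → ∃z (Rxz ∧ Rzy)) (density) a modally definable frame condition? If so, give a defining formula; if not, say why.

The condition is density. A defining modal formula is □□r → □r.
Suppose □□r→□r is valid. Take Rxy and set V(r)={w : xR²w}. Then □□r at x, so □r at x, so r at y, i.e. ∃z(Rxz∧Rzy).

Yes, by □□r → □r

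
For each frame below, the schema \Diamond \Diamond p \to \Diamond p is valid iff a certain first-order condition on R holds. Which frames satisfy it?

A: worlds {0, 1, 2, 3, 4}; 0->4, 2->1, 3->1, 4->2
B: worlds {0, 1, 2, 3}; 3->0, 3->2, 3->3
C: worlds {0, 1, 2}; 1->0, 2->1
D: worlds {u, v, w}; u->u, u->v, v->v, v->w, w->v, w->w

This is the axiom for transitivity; its first-order frame correspondent is \forall x \forall y \forall z (Rxy \wedge Ryz \to Rxz).
A: fails — R42 and R21 but not R41.
B: holds.
C: fails — R21 and R10 but not R20.
D: fails — Ruv and Rvw but not Ruw.

B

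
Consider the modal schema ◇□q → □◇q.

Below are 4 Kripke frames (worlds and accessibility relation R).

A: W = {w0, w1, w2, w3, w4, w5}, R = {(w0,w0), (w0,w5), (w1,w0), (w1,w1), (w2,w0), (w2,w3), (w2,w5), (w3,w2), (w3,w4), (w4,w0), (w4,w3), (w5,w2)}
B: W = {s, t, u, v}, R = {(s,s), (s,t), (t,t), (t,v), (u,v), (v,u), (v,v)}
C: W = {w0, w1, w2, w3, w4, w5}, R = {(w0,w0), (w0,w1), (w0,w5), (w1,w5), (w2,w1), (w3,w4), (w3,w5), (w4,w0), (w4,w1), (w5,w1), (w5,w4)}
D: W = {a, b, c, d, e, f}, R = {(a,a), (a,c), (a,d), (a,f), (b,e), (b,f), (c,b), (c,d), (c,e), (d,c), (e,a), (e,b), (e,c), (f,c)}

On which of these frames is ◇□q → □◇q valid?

Frame correspondent (Sahlqvist): ∀x ∀y ∀z (Rxy ∧ Rxz → ∃w (Ryw ∧ Rzw)) — i.e. convergence.
A: fails — Rw0w5 and Rw0w0 but w5 and w0 have no common successor.
B: holds.
C: fails — Rw0w5 and Rw0w1 but w5 and w1 have no common successor.
D: fails — Rac and Rad but c and d have no common successor.

B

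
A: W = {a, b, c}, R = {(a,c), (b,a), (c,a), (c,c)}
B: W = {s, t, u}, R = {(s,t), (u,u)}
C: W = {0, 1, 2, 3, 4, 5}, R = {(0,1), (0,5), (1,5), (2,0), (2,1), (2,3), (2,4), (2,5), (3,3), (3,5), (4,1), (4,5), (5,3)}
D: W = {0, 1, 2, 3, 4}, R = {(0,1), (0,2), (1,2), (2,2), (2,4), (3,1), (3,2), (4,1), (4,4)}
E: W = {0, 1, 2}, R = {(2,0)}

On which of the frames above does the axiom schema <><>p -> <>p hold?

B, E

This is the axiom for transitivity; its first-order frame correspondent is forall x forall y forall z (Rxy & Ryz -> Rxz).
A: fails — Rac and Rca but not Raa.
B: condition met.
C: fails — R45 and R53 but not R43.
D: fails — R32 and R24 but not R34.
E: condition met.
Valid on: B, E.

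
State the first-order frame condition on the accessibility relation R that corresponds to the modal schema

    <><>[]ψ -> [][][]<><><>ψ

This is a Sahlqvist (Geach-type) schema ◇^2□^1ψ → □^3◇^3ψ.
Minimal-valuation argument: fix x; take any y with xR^2y and any z with xR^3z. Set V(ψ) to the set of worlds R-reachable from y in exactly 1 step. Then □^1ψ holds at y, so the antecedent holds at x; validity forces ◇^3ψ at z, giving a w with zR^3w and yR^1w.
First-order correspondent: forall x forall y forall z ((x R^2 y & x R^3 z) -> exists w (yRw & z R^3 w)).

forall x forall y forall z ((x R^2 y & x R^3 z) -> exists w (yRw & z R^3 w))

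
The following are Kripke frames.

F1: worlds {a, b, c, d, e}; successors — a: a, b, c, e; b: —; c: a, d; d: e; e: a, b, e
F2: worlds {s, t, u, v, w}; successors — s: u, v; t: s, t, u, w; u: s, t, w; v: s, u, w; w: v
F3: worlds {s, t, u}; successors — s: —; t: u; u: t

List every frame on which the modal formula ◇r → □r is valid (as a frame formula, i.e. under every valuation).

F3

The schema corresponds to partial functionality: ∀x ∀y ∀z (Rxy ∧ Rxz → y = z).
F1: fails — a sees both a and b.
F2: fails — s sees both u and v.
F3: ✓.
Valid on: F3.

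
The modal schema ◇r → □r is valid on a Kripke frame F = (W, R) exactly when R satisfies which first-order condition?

Suppose ◇r→□r is valid. Take Rxy, Rxz and set V(r)={y}. Then ◇r at x, so □r at x, so r at z, i.e. z=y.
Conversely, any frame satisfying ∀x ∀y ∀z (Rxy ∧ Rxz → y = z) validates the schema.
Frame condition: ∀x ∀y ∀z (Rxy ∧ Rxz → y = z).

partial functionality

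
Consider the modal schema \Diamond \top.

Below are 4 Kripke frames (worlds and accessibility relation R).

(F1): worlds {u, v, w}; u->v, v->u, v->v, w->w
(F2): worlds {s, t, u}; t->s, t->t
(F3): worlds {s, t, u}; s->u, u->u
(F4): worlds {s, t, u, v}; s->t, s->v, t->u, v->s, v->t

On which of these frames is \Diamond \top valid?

(F1)

This is the axiom for seriality; its first-order frame correspondent is \forall x \exists y Rxy.
(F1): ✓.
(F2): fails — world s has no successor.
(F3): fails — world t has no successor.
(F4): fails — world u has no successor.
Valid on: (F1).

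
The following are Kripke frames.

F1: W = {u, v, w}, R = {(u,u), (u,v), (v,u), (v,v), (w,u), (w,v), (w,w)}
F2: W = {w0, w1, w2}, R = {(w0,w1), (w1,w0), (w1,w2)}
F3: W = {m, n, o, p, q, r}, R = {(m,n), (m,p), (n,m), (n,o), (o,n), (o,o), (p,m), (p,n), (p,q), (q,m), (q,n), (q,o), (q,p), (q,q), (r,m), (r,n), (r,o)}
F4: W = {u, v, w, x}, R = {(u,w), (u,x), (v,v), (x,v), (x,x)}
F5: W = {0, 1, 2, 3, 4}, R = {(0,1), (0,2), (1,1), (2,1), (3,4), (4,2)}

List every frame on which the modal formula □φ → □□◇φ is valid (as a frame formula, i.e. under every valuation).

F1

This is the axiom for a generalized confluence (Geach) condition; its first-order frame correspondent is ∀x ∀z (xR²z → ∃w (xRw ∧ zRw)).
F1: condition met.
F2: fails — w0R²w2 but no w with w0Rw and w2Rw.
F3: fails — mR²n but no w with mRw and nRw.
F4: fails — uR²v but no t with uRt and vRt.
F5: fails — 3R²2 but no w with 3Rw and 2Rw.
Valid on: F1.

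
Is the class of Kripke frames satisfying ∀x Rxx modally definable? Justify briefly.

Definable; □q → q defines it

This is a Sahlqvist condition; the T axiom □q → q defines it.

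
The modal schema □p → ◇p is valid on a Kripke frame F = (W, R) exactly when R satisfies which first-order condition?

Suppose □p→◇p is valid. At any x set V(p)=W. Then □p at x, so ◇p at x, so x has a successor.

seriality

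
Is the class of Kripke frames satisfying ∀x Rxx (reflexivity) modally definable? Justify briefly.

Yes: it is reflexivity, defined by the T schema □q → q.
Suppose □q→q is valid. At any x set V(q)={w : Rxw}. Then □q holds at x, so q holds at x, i.e. Rxx.

Yes — defined by □q → q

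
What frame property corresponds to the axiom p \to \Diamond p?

Replacing p by ¬p and contraposing gives the equivalent schema □p → p.
Suppose □p→p is valid. At any x set V(p)={w : Rxw}. Then □p holds at x, so p holds at x, i.e. Rxx.
Conversely, any frame satisfying \forall x Rxx validates the schema.
So the correspondent is reflexivity.

Reflexivity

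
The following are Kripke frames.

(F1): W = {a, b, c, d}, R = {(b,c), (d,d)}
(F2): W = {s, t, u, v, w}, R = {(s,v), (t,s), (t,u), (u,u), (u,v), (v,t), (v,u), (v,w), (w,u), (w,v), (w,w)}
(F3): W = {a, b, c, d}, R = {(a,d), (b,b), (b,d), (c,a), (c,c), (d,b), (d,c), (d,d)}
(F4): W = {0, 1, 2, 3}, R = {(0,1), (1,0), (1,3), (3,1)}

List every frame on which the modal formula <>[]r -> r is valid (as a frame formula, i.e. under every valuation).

This is the axiom for a generalized confluence (Geach) condition; its first-order frame correspondent is forall x forall y (xRy -> exists w (yRw & x = w)).
(F1): fails — bRc but no w with cRw and b=w.
(F2): fails — sRv but no w* with vRw* and s=w*.
(F3): fails — aRd but no w with dRw and a=w.
(F4): condition met.

(F4)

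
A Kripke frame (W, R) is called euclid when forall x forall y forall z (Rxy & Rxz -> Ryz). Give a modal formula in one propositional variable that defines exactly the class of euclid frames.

◇s → □◇s

This is the Euclidean property; the standard corresponding axiom is 5: ◇s → □◇s.
Suppose ◇s→□◇s is valid. Take Rxy, Rxz and set V(s)={y}. Then ◇s at x, so □◇s at x, so ◇s at z, so some w with Rzw has s; w=y, i.e. Rzy. By symmetry of the argument, Ryz.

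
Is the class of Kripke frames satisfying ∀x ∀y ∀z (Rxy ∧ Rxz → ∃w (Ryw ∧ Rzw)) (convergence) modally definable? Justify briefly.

This is a Sahlqvist condition; the .2 axiom ◇□q → □◇q defines it.
Suppose ◇□q→□◇q is valid. Take Rxy, Rxz and set V(q)={w : Ryw}. Then □q at y so ◇□q at x, so □◇q at x, so ◇q at z, giving w with Rzw and Ryw.

Definable; ◇□q → □◇q defines it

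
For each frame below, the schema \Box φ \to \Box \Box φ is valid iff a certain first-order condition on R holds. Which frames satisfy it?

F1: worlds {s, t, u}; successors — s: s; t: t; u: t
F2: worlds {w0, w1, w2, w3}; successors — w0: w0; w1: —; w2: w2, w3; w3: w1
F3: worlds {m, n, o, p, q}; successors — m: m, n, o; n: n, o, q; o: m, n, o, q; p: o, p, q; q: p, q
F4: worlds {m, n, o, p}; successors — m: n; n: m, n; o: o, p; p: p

F1

The schema corresponds to transitivity: \forall x \forall y \forall z (Rxy \wedge Ryz \to Rxz).
F1: holds.
F2: fails — Rw2w3 and Rw3w1 but not Rw2w1.
F3: fails — Rno and Rom but not Rnm.
F4: fails — Rmn and Rnm but not Rmm.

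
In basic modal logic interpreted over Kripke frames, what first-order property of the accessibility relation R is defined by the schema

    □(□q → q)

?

This is the T□ axiom.
It corresponds to shift-reflexivity: ∀x ∀y (Rxy → Ryy).

shift-reflexivity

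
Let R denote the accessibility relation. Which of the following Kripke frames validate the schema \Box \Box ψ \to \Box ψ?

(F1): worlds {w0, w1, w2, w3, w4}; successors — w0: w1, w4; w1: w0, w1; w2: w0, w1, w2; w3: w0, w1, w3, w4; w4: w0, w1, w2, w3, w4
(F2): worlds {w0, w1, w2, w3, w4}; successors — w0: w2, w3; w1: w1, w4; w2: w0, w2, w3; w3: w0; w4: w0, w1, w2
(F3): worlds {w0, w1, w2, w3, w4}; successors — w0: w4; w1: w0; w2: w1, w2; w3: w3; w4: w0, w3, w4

(F1)

Frame correspondent (Sahlqvist): \forall x \forall y (Rxy \to \exists z (Rxz \wedge Rzy)) — i.e. density.
(F1): satisfies the condition.
(F2): fails — Rw3w0 but no z with Rw3z and Rzw0.
(F3): fails — Rw1w0 but no z with Rw1z and Rzw0.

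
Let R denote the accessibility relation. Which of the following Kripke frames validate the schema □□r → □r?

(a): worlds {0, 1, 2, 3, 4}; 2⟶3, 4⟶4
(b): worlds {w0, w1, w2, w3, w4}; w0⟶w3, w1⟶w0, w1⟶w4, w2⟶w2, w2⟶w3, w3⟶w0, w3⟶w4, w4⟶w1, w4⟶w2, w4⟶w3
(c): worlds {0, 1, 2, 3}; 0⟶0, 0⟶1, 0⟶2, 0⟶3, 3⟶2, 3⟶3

The schema corresponds to density: ∀x ∀y (Rxy → ∃z (Rxz ∧ Rzy)).
(a): fails — R23 but no z with R2z and Rz3.
(b): fails — Rw1w0 but no z with Rw1z and Rzw0.
(c): holds.

(c)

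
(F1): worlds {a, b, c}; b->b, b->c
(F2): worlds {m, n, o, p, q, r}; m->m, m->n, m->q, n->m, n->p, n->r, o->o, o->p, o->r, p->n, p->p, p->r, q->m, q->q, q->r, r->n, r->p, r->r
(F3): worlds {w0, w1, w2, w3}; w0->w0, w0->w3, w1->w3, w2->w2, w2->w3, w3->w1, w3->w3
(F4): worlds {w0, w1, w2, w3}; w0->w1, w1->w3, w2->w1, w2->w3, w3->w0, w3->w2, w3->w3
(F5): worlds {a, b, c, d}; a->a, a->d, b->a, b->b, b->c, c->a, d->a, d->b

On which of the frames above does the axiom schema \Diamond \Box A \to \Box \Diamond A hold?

(F2), (F3), (F5)

Frame correspondent (Sahlqvist): \forall x \forall y \forall z (Rxy \wedge Rxz \to \exists w (Ryw \wedge Rzw)) — i.e. convergence.
(F1): fails — Rbc and Rbc but c and c have no common successor.
(F2): satisfies the condition.
(F3): satisfies the condition.
(F4): fails — Rw3w0 and Rw3w3 but w0 and w3 have no common successor.
(F5): satisfies the condition.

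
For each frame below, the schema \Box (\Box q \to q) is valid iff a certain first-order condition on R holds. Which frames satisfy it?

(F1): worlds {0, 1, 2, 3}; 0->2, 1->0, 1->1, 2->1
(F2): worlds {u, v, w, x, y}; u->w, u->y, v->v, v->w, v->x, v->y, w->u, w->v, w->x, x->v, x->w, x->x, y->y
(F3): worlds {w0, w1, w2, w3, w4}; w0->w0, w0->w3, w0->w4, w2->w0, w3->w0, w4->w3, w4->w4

none

This is the axiom for shift-reflexivity; its first-order frame correspondent is \forall x \forall y (Rxy \to Ryy).
(F1): fails — R10 but not R00.
(F2): fails — Rxw but not Rww.
(F3): fails — Rw4w3 but not Rw3w3.
Valid on no frame.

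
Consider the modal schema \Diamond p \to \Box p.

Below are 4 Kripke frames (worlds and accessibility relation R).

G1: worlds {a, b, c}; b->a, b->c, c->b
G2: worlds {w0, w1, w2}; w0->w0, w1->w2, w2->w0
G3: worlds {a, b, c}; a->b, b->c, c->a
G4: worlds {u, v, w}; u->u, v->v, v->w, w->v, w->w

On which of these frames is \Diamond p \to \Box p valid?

Frame correspondent (Sahlqvist): \forall x \forall y \forall z (Rxy \wedge Rxz \to y = z) — i.e. partial functionality.
G1: fails — b sees both a and c.
G2: ✓.
G3: ✓.
G4: fails — v sees both v and w.

G2, G3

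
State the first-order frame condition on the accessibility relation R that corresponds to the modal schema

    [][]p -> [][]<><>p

forall x forall z (x R^2 z -> exists w (x R^2 w & z R^2 w))

This is a Sahlqvist (Geach-type) schema ◇^0□^2p → □^2◇^2p.
First-order correspondent: forall x forall z (x R^2 z -> exists w (x R^2 w & z R^2 w)).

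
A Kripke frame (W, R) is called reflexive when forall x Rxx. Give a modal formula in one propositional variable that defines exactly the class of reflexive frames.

A defining formula is □q → q (the T axiom).
Suppose □q→q is valid. At any x set V(q)={w : Rxw}. Then □q holds at x, so q holds at x, i.e. Rxx.

□q → q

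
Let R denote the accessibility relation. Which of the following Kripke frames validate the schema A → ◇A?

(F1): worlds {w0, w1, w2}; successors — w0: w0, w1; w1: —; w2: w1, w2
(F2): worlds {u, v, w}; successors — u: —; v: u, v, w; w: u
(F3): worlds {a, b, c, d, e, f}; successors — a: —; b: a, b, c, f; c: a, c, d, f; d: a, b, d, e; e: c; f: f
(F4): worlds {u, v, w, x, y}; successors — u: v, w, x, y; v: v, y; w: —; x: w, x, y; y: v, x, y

Frame correspondent (Sahlqvist): ∀x Rxx — i.e. reflexivity.
(F1): fails — world w1 does not see itself.
(F2): fails — world u does not see itself.
(F3): fails — world a does not see itself.
(F4): fails — world u does not see itself.

none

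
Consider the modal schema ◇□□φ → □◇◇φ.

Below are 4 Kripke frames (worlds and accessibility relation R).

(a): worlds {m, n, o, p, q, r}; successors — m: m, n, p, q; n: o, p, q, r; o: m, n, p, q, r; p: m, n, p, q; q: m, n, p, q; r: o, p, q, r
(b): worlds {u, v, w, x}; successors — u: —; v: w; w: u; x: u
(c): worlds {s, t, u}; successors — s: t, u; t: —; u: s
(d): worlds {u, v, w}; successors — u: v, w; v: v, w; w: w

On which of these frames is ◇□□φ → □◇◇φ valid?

Frame correspondent (Sahlqvist): ∀x ∀y ∀z ((xRy ∧ xRz) → ∃w (yR²w ∧ zR²w)) — i.e. a generalized confluence (Geach) condition.
(a): holds.
(b): fails — vRw, vRw but no t with wR²t and wR²t.
(c): fails — sRt, sRt but no w with tR²w and tR²w.
(d): holds.
Valid on: (a), (d).

(a), (d)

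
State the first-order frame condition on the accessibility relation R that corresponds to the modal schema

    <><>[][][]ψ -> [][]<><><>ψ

forall x forall y forall z ((x R^2 y & x R^2 z) -> exists w (y R^3 w & z R^3 w))

This is a Sahlqvist (Geach-type) schema ◇^2□^3ψ → □^2◇^3ψ.
Minimal-valuation argument: fix x; take any y with xR^2y and any z with xR^2z. Set V(ψ) to the set of worlds R-reachable from y in exactly 3 steps. Then □^3ψ holds at y, so the antecedent holds at x; validity forces ◇^3ψ at z, giving a w with zR^3w and yR^3w.
First-order correspondent: forall x forall y forall z ((x R^2 y & x R^2 z) -> exists w (y R^3 w & z R^3 w)).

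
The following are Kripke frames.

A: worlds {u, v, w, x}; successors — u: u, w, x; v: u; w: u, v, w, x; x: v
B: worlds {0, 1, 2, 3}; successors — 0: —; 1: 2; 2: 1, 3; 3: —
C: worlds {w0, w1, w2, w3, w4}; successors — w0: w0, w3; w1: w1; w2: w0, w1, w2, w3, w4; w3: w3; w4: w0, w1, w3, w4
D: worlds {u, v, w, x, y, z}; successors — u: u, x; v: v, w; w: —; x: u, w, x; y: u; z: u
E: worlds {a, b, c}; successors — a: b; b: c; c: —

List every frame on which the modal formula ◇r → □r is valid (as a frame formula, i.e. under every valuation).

E

Frame correspondent (Sahlqvist): ∀x ∀y ∀z (Rxy ∧ Rxz → y = z) — i.e. partial functionality.
A: fails — u sees both u and w.
B: fails — 2 sees both 1 and 3.
C: fails — w0 sees both w0 and w3.
D: fails — u sees both u and x.
E: ✓.
Valid on: E.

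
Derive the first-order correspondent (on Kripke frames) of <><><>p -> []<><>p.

This is a Sahlqvist (Geach-type) schema ◇^3□^0p → □^1◇^2p.
Minimal-valuation argument: fix x; take any y with xR^3y and any z with xR^1z. Set V(p) to the set of worlds R-reachable from y in exactly 0 steps. Then □^0p holds at y, so the antecedent holds at x; validity forces ◇^2p at z, giving a w with zR^2w and yR^0w.
First-order correspondent: forall x forall y forall z ((x R^3 y & xRz) -> exists w (y = w & z R^2 w)).

forall x forall y forall z ((x R^3 y & xRz) -> exists w (y = w & z R^2 w))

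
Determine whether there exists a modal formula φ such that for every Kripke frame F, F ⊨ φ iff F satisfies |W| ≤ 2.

No

If a class were modally definable it would be closed under disjoint unions (Goldblatt–Thomason).
Any modal formula valid on each of 3 disjoint one-world frames is valid on their disjoint union (validity is preserved under disjoint unions). Each one-world frame has |W|=1≤2, but the union has |W|=3.
So the class is not modally definable.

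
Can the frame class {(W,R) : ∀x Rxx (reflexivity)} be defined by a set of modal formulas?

Yes: it is reflexivity, defined by the T schema □q → q.

Yes — defined by □q → q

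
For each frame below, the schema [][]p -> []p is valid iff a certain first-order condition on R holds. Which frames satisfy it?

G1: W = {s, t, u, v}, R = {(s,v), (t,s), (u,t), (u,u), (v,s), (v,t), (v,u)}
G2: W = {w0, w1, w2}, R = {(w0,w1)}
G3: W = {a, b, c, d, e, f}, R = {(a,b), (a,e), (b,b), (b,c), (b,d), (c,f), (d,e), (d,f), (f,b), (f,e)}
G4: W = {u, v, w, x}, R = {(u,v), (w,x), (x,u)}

Frame correspondent (Sahlqvist): forall x forall y (Rxy -> exists z (Rxz & Rzy)) — i.e. density.
G1: fails — Rts but no z with Rtz and Rzs.
G2: fails — Rw0w1 but no z with Rw0z and Rzw1.
G3: fails — Rcf but no z with Rcz and Rzf.
G4: fails — Ruv but no z with Ruz and Rzv.

none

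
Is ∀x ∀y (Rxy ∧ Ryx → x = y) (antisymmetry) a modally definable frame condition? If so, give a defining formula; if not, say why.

Modal frame validity is preserved under surjective bounded morphisms.
The 6-cycle (worlds 0,1,2,3,4,5 with 0→1→2→3→4→5→0) is antisymmetric. Sending even-indexed worlds to • and odd-indexed worlds to ∘ is a surjective bounded morphism onto the two-world frame with •↔∘, which is not antisymmetric.
So no modal formula (or set of formulas) defines exactly the antisymmetric frames.

Not modally definable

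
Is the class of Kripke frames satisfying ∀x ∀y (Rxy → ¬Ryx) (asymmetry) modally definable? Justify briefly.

No

If a class were modally definable it would be closed under surjective bounded morphisms (Goldblatt–Thomason).
The 3-cycle (worlds s,t,u with s→t→u→s) is asymmetric. Mapping every world to a single reflexive point • is a surjective bounded morphism, and the reflexive point is not asymmetric (R•• but asymmetry requires ¬R••).
Hence asymmetry is not modally definable.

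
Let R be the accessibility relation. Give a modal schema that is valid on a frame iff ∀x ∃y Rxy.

The condition is seriality. The D schema □ψ → ◇ψ defines it.

□ψ → ◇ψ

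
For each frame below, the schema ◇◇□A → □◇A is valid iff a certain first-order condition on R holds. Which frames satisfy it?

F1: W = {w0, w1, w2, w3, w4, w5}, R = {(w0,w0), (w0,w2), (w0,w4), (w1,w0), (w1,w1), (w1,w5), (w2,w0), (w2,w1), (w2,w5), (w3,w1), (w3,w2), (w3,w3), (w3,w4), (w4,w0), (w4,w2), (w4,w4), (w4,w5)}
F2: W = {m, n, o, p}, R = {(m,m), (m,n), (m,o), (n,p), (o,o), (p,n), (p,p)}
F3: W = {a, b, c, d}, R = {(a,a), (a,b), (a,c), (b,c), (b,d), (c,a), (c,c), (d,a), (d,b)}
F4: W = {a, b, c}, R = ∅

Frame correspondent (Sahlqvist): ∀x ∀y ∀z ((xR²y ∧ xRz) → ∃w (yRw ∧ zRw)) — i.e. a generalized confluence (Geach) condition.
F1: fails — w0R²w5, w0Rw0 but no w with w5Rw and w0Rw.
F2: fails — mR²m, mRn but no w with mRw and nRw.
F3: fails — aR²d, aRb but no w with dRw and bRw.
F4: holds.
Valid on: F4.

F4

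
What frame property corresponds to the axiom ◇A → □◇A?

the Euclidean property: ∀x ∀y ∀z (Rxy ∧ Rxz → Ryz)

Suppose ◇A→□◇A is valid. Take Rxy, Rxz and set V(A)={y}. Then ◇A at x, so □◇A at x, so ◇A at z, so some w with Rzw has A; w=y, i.e. Rzy. By symmetry of the argument, Ryz.
Conversely, on a frame with the Euclidean property the schema holds at every world under every valuation.
So the correspondent is the Euclidean property.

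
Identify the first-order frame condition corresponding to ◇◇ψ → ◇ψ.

This is frame-equivalent to □ψ → □□ψ (substitute ¬ψ for ψ and contrapose).
Suppose □ψ→□□ψ is valid. Take Rxy, Ryz and set V(ψ)={w : Rxw}. Then □ψ at x, so □□ψ at x, so □ψ at y, so ψ at z, i.e. Rxz.

transitivity: ∀x ∀y ∀z (Rxy ∧ Ryz → Rxz)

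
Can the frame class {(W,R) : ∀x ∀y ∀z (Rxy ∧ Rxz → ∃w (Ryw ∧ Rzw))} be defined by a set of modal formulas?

The condition is convergence. A defining modal formula is ◇□r → □◇r.
Suppose ◇□r→□◇r is valid. Take Rxy, Rxz and set V(r)={w : Ryw}. Then □r at y so ◇□r at x, so □◇r at x, so ◇r at z, giving w with Rzw and Ryw.

Yes — defined by ◇□r → □◇r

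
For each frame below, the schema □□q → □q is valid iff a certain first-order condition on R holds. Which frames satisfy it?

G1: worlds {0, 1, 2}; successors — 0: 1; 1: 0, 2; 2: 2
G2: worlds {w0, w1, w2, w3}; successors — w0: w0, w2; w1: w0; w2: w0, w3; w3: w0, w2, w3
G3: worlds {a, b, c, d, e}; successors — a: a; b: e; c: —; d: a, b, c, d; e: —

G2

The schema corresponds to density: ∀x ∀y (Rxy → ∃z (Rxz ∧ Rzy)).
G1: fails — R01 but no z with R0z and Rz1.
G2: ✓.
G3: fails — Rbe but no z with Rbz and Rze.
Valid on: G2.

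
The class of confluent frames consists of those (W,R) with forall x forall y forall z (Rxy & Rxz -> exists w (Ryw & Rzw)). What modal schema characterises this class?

◇□r → □◇r

The condition is convergence. The .2 schema ◇□r → □◇r defines it.
Suppose ◇□r→□◇r is valid. Take Rxy, Rxz and set V(r)={w : Ryw}. Then □r at y so ◇□r at x, so □◇r at x, so ◇r at z, giving w with Rzw and Ryw.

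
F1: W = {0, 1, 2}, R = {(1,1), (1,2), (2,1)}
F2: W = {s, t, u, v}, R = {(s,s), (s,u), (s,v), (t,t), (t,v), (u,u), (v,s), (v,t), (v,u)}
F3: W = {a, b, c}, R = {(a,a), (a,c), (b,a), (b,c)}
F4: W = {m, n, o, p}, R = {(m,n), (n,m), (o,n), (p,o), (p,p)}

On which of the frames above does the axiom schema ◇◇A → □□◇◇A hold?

F1

Frame correspondent (Sahlqvist): ∀x ∀y ∀z ((xR²y ∧ xR²z) → ∃w (y = w ∧ zR²w)) — i.e. a generalized confluence (Geach) condition.
F1: satisfies the condition.
F2: fails — sR²s, sR²u but no w with s=w and uR²w.
F3: fails — aR²a, aR²c but no w with a=w and cR²w.
F4: fails — pR²n, pR²o but no w with n=w and oR²w.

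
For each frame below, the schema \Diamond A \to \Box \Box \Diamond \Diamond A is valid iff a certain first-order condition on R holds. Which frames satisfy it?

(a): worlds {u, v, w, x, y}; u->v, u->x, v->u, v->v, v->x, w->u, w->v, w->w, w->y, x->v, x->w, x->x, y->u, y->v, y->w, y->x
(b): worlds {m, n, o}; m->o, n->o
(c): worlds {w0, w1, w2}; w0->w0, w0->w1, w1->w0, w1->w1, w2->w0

(b), (c)

The schema corresponds to a generalized confluence (Geach) condition: \forall x \forall y \forall z ((xRy \wedge x R^2 z) \to \exists w (y = w \wedge z R^2 w)).
(a): fails — wRy, wR²u but no t with y=t and uR²t.
(b): holds.
(c): holds.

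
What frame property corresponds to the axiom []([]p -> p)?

shift-reflexivity: forall x forall y (Rxy -> Ryy)

This is the T□ axiom.
It corresponds to shift-reflexivity: forall x forall y (Rxy -> Ryy).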